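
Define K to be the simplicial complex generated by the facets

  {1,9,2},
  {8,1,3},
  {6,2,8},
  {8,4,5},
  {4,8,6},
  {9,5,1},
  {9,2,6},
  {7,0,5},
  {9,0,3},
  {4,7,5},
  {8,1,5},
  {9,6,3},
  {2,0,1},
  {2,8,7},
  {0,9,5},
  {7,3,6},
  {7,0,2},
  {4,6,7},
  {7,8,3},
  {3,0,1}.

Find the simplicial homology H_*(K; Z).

K has 10 vertices, 30 edges, 20 triangles.
rank ∂_0 = 0, rank ∂_1 = 9 ⇒ b_0 = 10 − 0 − 9 = 1; all invariant factors of ∂_1 are 1 so no torsion. So H_0 ≅ Z.
rank ∂_1 = 9, rank ∂_2 = 20 ⇒ b_1 = 30 − 9 − 20 = 1; ∂_2 has invariant factor(s) [2] giving torsion. So H_1 ≅ Z ⊕ Z/2.
rank ∂_2 = 20, rank ∂_3 = 0 ⇒ b_2 = 20 − 20 − 0 = 0. So H_2 ≅ 0.

H_0 = Z,  H_1 = Z ⊕ Z/2,  H_2 = 0.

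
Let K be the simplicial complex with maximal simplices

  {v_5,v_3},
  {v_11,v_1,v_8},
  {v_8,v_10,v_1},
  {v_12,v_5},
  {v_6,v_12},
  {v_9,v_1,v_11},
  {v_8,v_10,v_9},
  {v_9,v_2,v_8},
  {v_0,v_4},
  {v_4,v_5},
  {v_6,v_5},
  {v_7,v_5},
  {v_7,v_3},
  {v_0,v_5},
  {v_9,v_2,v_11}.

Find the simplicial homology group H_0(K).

We work with the vertex ordering v_0 < v_1 < v_2 < v_3 < v_4 < v_5 < v_6 < v_7 < v_8 < v_9 < v_10 < v_11 < v_12. The simplices of K, each written with vertices in increasing order, are:

  0-simplices (13): [v_0], [v_1], [v_2], [v_3], [v_4], [v_5], [v_6], [v_7], [v_8], [v_9], [v_10], [v_11], [v_12]
  1-simplices (21): (21 of them)
  2-simplices (6): [v_1,v_8,v_10], [v_1,v_8,v_11], [v_1,v_9,v_11], [v_2,v_8,v_9], [v_2,v_9,v_11], [v_8,v_9,v_10]

so the chain groups are C_0 ≅ Z^13, C_1 ≅ Z^21, C_2 ≅ Z^6.

Boundary ∂_1: C_1 → C_0 is given by ∂[p,q] = [q] − [p]. For instance
  ∂[v_8,v_10] = [v_10] − [v_8].
The 13×21 boundary matrix has rank 11 and Smith normal form diag(1,1,1,1,1,1,1,1,1,1,1).

∂_2: C_2 → C_1 acts by ∂[p,q,r] = [q,r] − [p,r] + [p,q]. For instance
  ∂[v_1,v_8,v_11] = [v_8,v_11] − [v_1,v_11] + [v_1,v_8],
  ∂[v_2,v_9,v_11] = [v_9,v_11] − [v_2,v_11] + [v_2,v_9].
As a 21×6 matrix over Z this has rank 6, with invariant factors (1,1,1,1,1,1).

Computing H_k = (kernel of ∂_k) / (image of ∂_{k+1}):

  H_0: rank C_0 − rank ∂_1 = 13 − 11 = 2, and the invariant factors of ∂_1 are all 1, so H_0 ≅ Z^2.

(K is a triangulation of the disjoint union of the cylinder S^1 x I and a wedge of 3 circles.)

H_0 = Z^2.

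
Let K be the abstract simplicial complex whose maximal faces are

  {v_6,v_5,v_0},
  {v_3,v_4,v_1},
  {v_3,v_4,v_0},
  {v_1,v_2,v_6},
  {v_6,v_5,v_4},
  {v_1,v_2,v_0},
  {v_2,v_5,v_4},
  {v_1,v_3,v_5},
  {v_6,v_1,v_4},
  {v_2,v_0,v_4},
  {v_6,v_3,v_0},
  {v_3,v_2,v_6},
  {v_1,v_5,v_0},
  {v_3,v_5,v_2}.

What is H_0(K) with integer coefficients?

H_0 = Z.

We work with the vertex ordering v_0 < v_1 < v_2 < v_3 < v_4 < v_5 < v_6. The simplices of K, each written with vertices in increasing order, are:

  0-simplices (7): [v_0], [v_1], [v_2], [v_3], [v_4], [v_5], [v_6]
  1-simplices (21): (21 of them)
  2-simplices (14): (14 of them)

Hence C_0 ≅ Z^7, C_1 ≅ Z^21, C_2 ≅ Z^14.

Boundary ∂_1: C_1 → C_0 maps an edge to its endpoints' difference, ∂[p,q] = q − p. For instance
  ∂[v_0,v_4] = [v_4] − [v_0].
As a 7×21 matrix over Z this has rank 6, with invariant factors (1,1,1,1,1,1).

The boundary map ∂_2: C_2 → C_1 sends each 2-simplex [p,q,r] to [q,r] − [p,r] + [p,q]. For instance
  ∂[v_1,v_3,v_4] = [v_3,v_4] − [v_1,v_4] + [v_1,v_3],
  ∂[v_0,v_1,v_5] = [v_1,v_5] − [v_0,v_5] + [v_0,v_1].
This gives a 21×14 integer matrix of rank 13; reducing to Smith normal form yields diagonal entries (1,1,1,1,1,1,1,1,1,1,1,1,1).

Now H_k = ker ∂_k / im ∂_{k+1}, so:

  H_0: rank C_0 − rank ∂_1 = 7 − 6 = 1, and the invariant factors of ∂_1 are all 1, so H_0 = Z.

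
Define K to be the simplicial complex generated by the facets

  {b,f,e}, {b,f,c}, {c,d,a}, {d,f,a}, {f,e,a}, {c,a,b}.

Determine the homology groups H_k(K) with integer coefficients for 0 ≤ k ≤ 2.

H_0 = Z,  H_1 = Z,  H_2 = 0.

We work with the vertex ordering a < b < c < d < e < f. The simplices of K, each written with vertices in increasing order, are:

  0-simplices (6): a, b, c, d, e, f
  1-simplices (12): ab, ac, ad, ae, af, bc, be, bf, cd, cf, df, ef
  2-simplices (6): abc, acd, adf, aef, bcf, bef

Hence C_0 ≅ Z^6, C_1 ≅ Z^12, C_2 ≅ Z^6.

The boundary map ∂_1: C_1 → C_0 sends each edge [p,q] (with p < q) to q − p.
As a 6×12 matrix over Z this has rank 5, with invariant factors (1,1,1,1,1).

The boundary map ∂_2: C_2 → C_1 acts by ∂[p,q,r] = [q,r] − [p,r] + [p,q]. For instance
  ∂acd = cd − ad + ac,
  ∂bef = ef − bf + be.
As a 12×6 matrix over Z this has rank 6, with invariant factors (1,1,1,1,1,1).

From H_k ≅ ker(∂_k) / im(∂_{k+1}) we obtain:

  H_0: rank C_0 − rank ∂_1 = 6 − 5 = 1, and the invariant factors of ∂_1 are all 1, so H_0 = Z.
  H_1: rank ker ∂_1 − rank ∂_2 = (12 − 5) − 6 = 1, and the invariant factors of ∂_2 are all 1, so H_1 = Z.
  H_2: rank ker ∂_2 − rank ∂_3 = (6 − 6) − 0 = 0, and there is no ∂_3, so H_2 = 0.

As a check, the Euler characteristic is 6 − 12 + 6 = 0, which agrees with 1 − 1 + 0 = 0.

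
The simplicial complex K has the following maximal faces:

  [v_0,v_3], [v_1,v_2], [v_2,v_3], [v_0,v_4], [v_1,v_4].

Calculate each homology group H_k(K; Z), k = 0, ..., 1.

Order the vertices as v_0 < v_1 < v_2 < v_3 < v_4. Listing each simplex with vertices in this order, K has dimension 1 with simplices:

  0-simplices (5): [v_0], [v_1], [v_2], [v_3], [v_4]
  1-simplices (5): [v_0,v_3], [v_0,v_4], [v_1,v_2], [v_1,v_4], [v_2,v_3]

Hence C_0 ≅ Z^5, C_1 ≅ Z^5.

∂_1: C_1 → C_0 is given by ∂[p,q] = [q] − [p].
The 5×5 boundary matrix has rank 4 and Smith normal form diag(1,1,1,1).

Reading off H_k = ker ∂_k / im ∂_{k+1}:

  H_0: rank C_0 − rank ∂_1 = 5 − 4 = 1, and the invariant factors of ∂_1 are all 1, so H_0 ≅ Z.
  H_1: rank ker ∂_1 − rank ∂_2 = (5 − 4) − 0 = 1, and there is no ∂_2, so H_1 ≅ Z.

As a check, the Euler characteristic is 5 − 5 = 0, which agrees with 1 − 1 = 0.

H_0 = Z,  H_1 = Z.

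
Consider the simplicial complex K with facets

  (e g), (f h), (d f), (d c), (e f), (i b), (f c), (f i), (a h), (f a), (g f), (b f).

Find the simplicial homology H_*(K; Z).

H_0 ≅ Z,  H_1 ≅ Z^4.

Take the total order a < b < c < d < e < f < g < h < i on the vertex set. Then K (dimension 1) consists of the simplices:

  0-simplices (9): a, b, c, d, e, f, g, h, i
  1-simplices (12): af, ah, bf, bi, cd, cf, df, ef, eg, fg, fh, fi

Hence C_0 ≅ Z^9, C_1 ≅ Z^12.

Boundary ∂_1: C_1 → C_0 sends each edge [p,q] (with p < q) to q − p.
The 9×12 boundary matrix has rank 8 and Smith normal form diag(1,1,1,1,1,1,1,1).

From H_k ≅ ker(∂_k) / im(∂_{k+1}) we obtain:

  H_0: rank C_0 − rank ∂_1 = 9 − 8 = 1, and the invariant factors of ∂_1 are all 1, so H_0 = Z.
  H_1: rank ker ∂_1 − rank ∂_2 = (12 − 8) − 0 = 4, and there is no ∂_2, so H_1 = Z^4.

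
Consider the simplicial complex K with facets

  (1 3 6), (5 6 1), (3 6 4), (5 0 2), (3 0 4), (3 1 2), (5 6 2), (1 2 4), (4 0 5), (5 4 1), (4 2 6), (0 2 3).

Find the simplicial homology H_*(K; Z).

Order the vertices as 0 < 1 < 2 < 3 < 4 < 5 < 6. Listing each simplex with vertices in this order, K has dimension 2 with simplices:

  0-simplices (7): [0], [1], [2], [3], [4], [5], [6]
  1-simplices (18): [0,2], [0,3], [0,4], [0,5], [1,2], [1,3], [1,4], [1,5], [1,6], [2,3], [2,4], [2,5], [2,6], [3,4], [3,6], [4,5], [4,6], [5,6]
  2-simplices (12): [0,2,3], [0,2,5], [0,3,4], [0,4,5], [1,2,3], [1,2,4], [1,3,6], [1,4,5], [1,5,6], [2,4,6], [2,5,6], [3,4,6]

Hence C_0 ≅ Z^7, C_1 ≅ Z^18, C_2 ≅ Z^12.

∂_1: C_1 → C_0 sends each edge [p,q] (with p < q) to q − p. For instance
  ∂[3,4] = [4] − [3].
The resulting 7×18 matrix has rank 6, and its Smith normal form has invariant factors (1,1,1,1,1,1).

∂_2: C_2 → C_1 sends each 2-simplex [p,q,r] to [q,r] − [p,r] + [p,q]. For instance
  ∂[3,4,6] = [4,6] − [3,6] + [3,4],
  ∂[0,4,5] = [4,5] − [0,5] + [0,4].
The 18×12 boundary matrix has rank 12 and Smith normal form diag(1,1,1,1,1,1,1,1,1,1,1,2).

Computing H_k = (kernel of ∂_k) / (image of ∂_{k+1}):

  H_0: rank C_0 − rank ∂_1 = 7 − 6 = 1, and the invariant factors of ∂_1 are all 1, so H_0 ≅ Z.
  H_1: rank ker ∂_1 − rank ∂_2 = (18 − 6) − 12 = 0, and ∂_2 has invariant factor 2 > 1, so H_1 ≅ Z_2.
  H_2: rank ker ∂_2 − rank ∂_3 = (12 − 12) − 0 = 0, and there is no ∂_3, so H_2 ≅ 0.

(K is a triangulation of the real projective plane RP^2.)

H_0 ≅ Z,  H_1 ≅ Z_2,  H_2 = 0.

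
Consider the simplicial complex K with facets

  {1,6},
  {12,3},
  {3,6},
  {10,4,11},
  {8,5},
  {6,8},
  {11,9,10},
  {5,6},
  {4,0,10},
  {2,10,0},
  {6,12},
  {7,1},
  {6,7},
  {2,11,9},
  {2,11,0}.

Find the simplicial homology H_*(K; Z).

Order the vertices as 0 < 1 < 2 < 3 < 4 < 5 < 6 < 7 < 8 < 9 < 10 < 11 < 12. Listing each simplex with vertices in this order, K has dimension 2 with simplices:

  0-simplices (13): [0], [1], [2], [3], [4], [5], [6], [7], [8], [9], [10], [11], [12]
  1-simplices (21): [0,2], [0,4], [0,10], [0,11], [1,6], [1,7], [2,9], [2,10], [2,11], [3,6], [3,12], [4,10], [4,11], [5,6], [5,8], [6,7], [6,8], [6,12], [9,10], [9,11], [10,11]
  2-simplices (6): [0,2,10], [0,2,11], [0,4,10], [2,9,11], [4,10,11], [9,10,11]

giving chain groups C_0 ≅ Z^13, C_1 ≅ Z^21, C_2 ≅ Z^6.

Boundary ∂_1: C_1 → C_0 is given by ∂[p,q] = [q] − [p]. For instance
  ∂[0,10] = [10] − [0].
As a 13×21 matrix over Z this has rank 11, with invariant factors (1,1,1,1,1,1,1,1,1,1,1).

Boundary ∂_2: C_2 → C_1 maps a triangle to the signed sum of its edges. For instance
  ∂[4,10,11] = [10,11] − [4,11] + [4,10],
  ∂[0,4,10] = [4,10] − [0,10] + [0,4].
The resulting 21×6 matrix has rank 6, and its Smith normal form has invariant factors (1,1,1,1,1,1).

Computing H_k = (kernel of ∂_k) / (image of ∂_{k+1}):

  H_0: rank C_0 − rank ∂_1 = 13 − 11 = 2, and the invariant factors of ∂_1 are all 1, so H_0 ≅ Z^2.
  H_1: rank ker ∂_1 − rank ∂_2 = (21 − 11) − 6 = 4, and the invariant factors of ∂_2 are all 1, so H_1 ≅ Z^4.
  H_2: rank ker ∂_2 − rank ∂_3 = (6 − 6) − 0 = 0, and there is no ∂_3, so H_2 ≅ 0.

(K is a triangulation of the disjoint union of the cylinder S^1 x I and a wedge of 3 circles.)

H_0 = Z^2,  H_1 = Z^4,  H_2 = 0.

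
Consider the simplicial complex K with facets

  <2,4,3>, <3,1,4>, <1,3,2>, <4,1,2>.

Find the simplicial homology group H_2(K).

H_2 ≅ Z.

Fix the vertex order 1 < 2 < 3 < 4 and write every simplex with vertices in increasing order. Then dim K = 2 and the simplices of K are:

  0-simplices (4): [1], [2], [3], [4]
  1-simplices (6): [1,2], [1,3], [1,4], [2,3], [2,4], [3,4]
  2-simplices (4): [1,2,3], [1,2,4], [1,3,4], [2,3,4]

giving chain groups C_0 ≅ Z^4, C_1 ≅ Z^6, C_2 ≅ Z^4.

Boundary ∂_1: C_1 → C_0 is given by ∂[p,q] = [q] − [p]. For instance
  ∂[3,4] = [4] − [3].
The 4×6 boundary matrix has rank 3 and Smith normal form diag(1,1,1).

Boundary ∂_2: C_2 → C_1 acts by ∂[p,q,r] = [q,r] − [p,r] + [p,q]. For instance
  ∂[1,2,3] = [2,3] − [1,3] + [1,2],
  ∂[2,3,4] = [3,4] − [2,4] + [2,3].
The 6×4 boundary matrix has rank 3 and Smith normal form diag(1,1,1).

Now H_k = ker ∂_k / im ∂_{k+1}, so:

  H_2: rank ker ∂_2 − rank ∂_3 = (4 − 3) − 0 = 1, and there is no ∂_3, so H_2 ≅ Z.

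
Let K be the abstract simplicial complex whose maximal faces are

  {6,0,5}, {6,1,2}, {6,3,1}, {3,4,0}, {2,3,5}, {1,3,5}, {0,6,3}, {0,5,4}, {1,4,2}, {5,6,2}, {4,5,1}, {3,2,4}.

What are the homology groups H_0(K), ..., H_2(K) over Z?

Fix the vertex order 0 < 1 < 2 < 3 < 4 < 5 < 6 and write every simplex with vertices in increasing order. Then dim K = 2 and the simplices of K are:

  0-simplices (7): [0], [1], [2], [3], [4], [5], [6]
  1-simplices (18): [0,3], [0,4], [0,5], [0,6], [1,2], [1,3], [1,4], [1,5], [1,6], [2,3], [2,4], [2,5], [2,6], [3,4], [3,5], [3,6], [4,5], [5,6]
  2-simplices (12): [0,3,4], [0,3,6], [0,4,5], [0,5,6], [1,2,4], [1,2,6], [1,3,5], [1,3,6], [1,4,5], [2,3,4], [2,3,5], [2,5,6]

so the chain groups are C_0 ≅ Z^7, C_1 ≅ Z^18, C_2 ≅ Z^12.

The boundary map ∂_1: C_1 → C_0 maps an edge to its endpoints' difference, ∂[p,q] = q − p. For instance
  ∂[2,5] = [5] − [2].
The resulting 7×18 matrix has rank 6, and its Smith normal form has invariant factors (1,1,1,1,1,1).

The boundary map ∂_2: C_2 → C_1 sends each 2-simplex [p,q,r] to [q,r] − [p,r] + [p,q]. For instance
  ∂[0,5,6] = [5,6] − [0,6] + [0,5],
  ∂[1,4,5] = [4,5] − [1,5] + [1,4].
As a 18×12 matrix over Z this has rank 12, with invariant factors (1,1,1,1,1,1,1,1,1,1,1,2).

Computing H_k = (kernel of ∂_k) / (image of ∂_{k+1}):

  H_0: rank C_0 − rank ∂_1 = 7 − 6 = 1, and the invariant factors of ∂_1 are all 1, so H_0 = Z.
  H_1: rank ker ∂_1 − rank ∂_2 = (18 − 6) − 12 = 0, and ∂_2 has invariant factor 2 > 1, so H_1 = Z/2.
  H_2: rank ker ∂_2 − rank ∂_3 = (12 − 12) − 0 = 0, and there is no ∂_3, so H_2 = 0.

(K is a triangulation of the real projective plane RP^2.)

H_0 = Z,  H_1 = Z/2,  H_2 = 0.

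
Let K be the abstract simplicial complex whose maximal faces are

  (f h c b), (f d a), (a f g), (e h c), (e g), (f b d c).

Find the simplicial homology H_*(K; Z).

H_0 ≅ Z,  H_1 ≅ Z,  H_2 = 0,  H_3 = 0.

Take the total order a < b < c < d < e < f < g < h on the vertex set. Then K (dimension 3) consists of the simplices:

  0-simplices (8): a, b, c, d, e, f, g, h
  1-simplices (16): ad, af, ag, bc, bd, bf, bh, cd, ce, cf, ch, df, eg, eh, fg, fh
  2-simplices (10): adf, afg, bcd, bcf, bch, bdf, bfh, cdf, ceh, cfh
  3-simplices (2): bcdf, bcfh

Hence C_0 ≅ Z^8, C_1 ≅ Z^16, C_2 ≅ Z^10, C_3 ≅ Z^2.

Boundary ∂_1: C_1 → C_0 is given by ∂[p,q] = [q] − [p]. For instance
  ∂eh = h − e.
As a 8×16 matrix over Z this has rank 7, with invariant factors (1,1,1,1,1,1,1).

Boundary ∂_2: C_2 → C_1 maps a triangle to the signed sum of its edges. For instance
  ∂bdf = df − bf + bd,
  ∂bfh = fh − bh + bf.
As a 16×10 matrix over Z this has rank 8, with invariant factors (1,1,1,1,1,1,1,1).

The boundary map ∂_3: C_3 → C_2 sends each 3-simplex σ to the alternating sum Σ_i (−1)^i (σ with its i-th vertex removed). For instance
  ∂bcdf = cdf − bdf + bcf − bcd,
  ∂bcfh = cfh − bfh + bch − bcf.
The resulting 10×2 matrix has rank 2, and its Smith normal form has invariant factors (1,1).

Reading off H_k = ker ∂_k / im ∂_{k+1}:

  H_0: rank C_0 − rank ∂_1 = 8 − 7 = 1, and the invariant factors of ∂_1 are all 1, so H_0 ≅ Z.
  H_1: rank ker ∂_1 − rank ∂_2 = (16 − 7) − 8 = 1, and the invariant factors of ∂_2 are all 1, so H_1 ≅ Z.
  H_2: rank ker ∂_2 − rank ∂_3 = (10 − 8) − 2 = 0, and the invariant factors of ∂_3 are all 1, so H_2 ≅ 0.
  H_3: rank ker ∂_3 − rank ∂_4 = (2 − 2) − 0 = 0, and there is no ∂_4, so H_3 ≅ 0.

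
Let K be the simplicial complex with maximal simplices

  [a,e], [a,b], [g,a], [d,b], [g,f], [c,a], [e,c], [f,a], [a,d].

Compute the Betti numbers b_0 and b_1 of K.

b_0 = 1, b_1 = 3.

Take the total order a < b < c < d < e < f < g on the vertex set. Then K (dimension 1) consists of the simplices:

  0-simplices (7): a, b, c, d, e, f, g
  1-simplices (9): ab, ac, ad, ae, af, ag, bd, ce, fg

so the chain groups are C_0 ≅ Z^7, C_1 ≅ Z^9.

Boundary ∂_1: C_1 → C_0 is given by ∂[p,q] = [q] − [p]. For instance
  ∂ce = e − c.
This gives a 7×9 integer matrix of rank 6; reducing to Smith normal form yields diagonal entries (1,1,1,1,1,1).

Now H_k = ker ∂_k / im ∂_{k+1}, so:

  H_0: rank C_0 − rank ∂_1 = 7 − 6 = 1, and the invariant factors of ∂_1 are all 1, so H_0 = Z.
  H_1: rank ker ∂_1 − rank ∂_2 = (9 − 6) − 0 = 3, and there is no ∂_2, so H_1 = Z^3.

As a check, the Euler characteristic is 7 − 9 = -2, which agrees with 1 − 3 = -2.
(K is a triangulation of a wedge of 3 circles.)

Hence the Betti numbers are b_0 = 1, b_1 = 3.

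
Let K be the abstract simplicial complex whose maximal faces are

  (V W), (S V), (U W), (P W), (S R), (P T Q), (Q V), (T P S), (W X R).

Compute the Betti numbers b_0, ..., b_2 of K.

b_0 = 1, b_1 = 3, b_2 = 0.

Fix the vertex order P < Q < R < S < T < U < V < W < X and write every simplex with vertices in increasing order. Then dim K = 2 and the simplices of K are:

  0-simplices (9): P, Q, R, S, T, U, V, W, X
  1-simplices (14): PQ, PS, PT, PW, QT, QV, RS, RW, RX, ST, SV, UW, VW, WX
  2-simplices (3): PQT, PST, RWX

giving chain groups C_0 ≅ Z^9, C_1 ≅ Z^14, C_2 ≅ Z^3.

Boundary ∂_1: C_1 → C_0 sends each edge [p,q] (with p < q) to q − p. For instance
  ∂RS = S − R.
The resulting 9×14 matrix has rank 8, and its Smith normal form has invariant factors (1,1,1,1,1,1,1,1).

Boundary ∂_2: C_2 → C_1 acts by ∂[p,q,r] = [q,r] − [p,r] + [p,q]. For instance
  ∂PQT = QT − PT + PQ,
  ∂PST = ST − PT + PS.
As a 14×3 matrix over Z this has rank 3, with invariant factors (1,1,1).

Computing H_k = (kernel of ∂_k) / (image of ∂_{k+1}):

  H_0: rank C_0 − rank ∂_1 = 9 − 8 = 1, and the invariant factors of ∂_1 are all 1, so H_0 ≅ Z.
  H_1: rank ker ∂_1 − rank ∂_2 = (14 − 8) − 3 = 3, and the invariant factors of ∂_2 are all 1, so H_1 ≅ Z^3.
  H_2: rank ker ∂_2 − rank ∂_3 = (3 − 3) − 0 = 0, and there is no ∂_3, so H_2 ≅ 0.

Hence the Betti numbers are b_0 = 1, b_1 = 3, b_2 = 0.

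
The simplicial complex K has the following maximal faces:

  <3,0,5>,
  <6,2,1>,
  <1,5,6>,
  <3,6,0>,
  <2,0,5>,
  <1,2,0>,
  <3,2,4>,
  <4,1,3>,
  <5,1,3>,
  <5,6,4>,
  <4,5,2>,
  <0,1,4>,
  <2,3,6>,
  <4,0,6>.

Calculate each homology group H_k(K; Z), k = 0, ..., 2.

H_0 ≅ Z,  H_1 ≅ Z^2,  H_2 ≅ Z.

Fix the vertex order 0 < 1 < 2 < 3 < 4 < 5 < 6 and write every simplex with vertices in increasing order. Then dim K = 2 and the simplices of K are:

  0-simplices (7): [0], [1], [2], [3], [4], [5], [6]
  1-simplices (21): [0,1], [0,2], [0,3], [0,4], [0,5], [0,6], [1,2], [1,3], [1,4], [1,5], [1,6], [2,3], [2,4], [2,5], [2,6], [3,4], [3,5], [3,6], [4,5], [4,6], [5,6]
  2-simplices (14): [0,1,2], [0,1,4], [0,2,5], [0,3,5], [0,3,6], [0,4,6], [1,2,6], [1,3,4], [1,3,5], [1,5,6], [2,3,4], [2,3,6], [2,4,5], [4,5,6]

giving chain groups C_0 ≅ Z^7, C_1 ≅ Z^21, C_2 ≅ Z^14.

Boundary ∂_1: C_1 → C_0 sends each edge [p,q] (with p < q) to q − p. For instance
  ∂[5,6] = [6] − [5].
As a 7×21 matrix over Z this has rank 6, with invariant factors (1,1,1,1,1,1).

∂_2: C_2 → C_1 acts by ∂[p,q,r] = [q,r] − [p,r] + [p,q]. For instance
  ∂[1,3,4] = [3,4] − [1,4] + [1,3],
  ∂[1,2,6] = [2,6] − [1,6] + [1,2].
As a 21×14 matrix over Z this has rank 13, with invariant factors (1,1,1,1,1,1,1,1,1,1,1,1,1).

Computing H_k = (kernel of ∂_k) / (image of ∂_{k+1}):

  H_0: rank C_0 − rank ∂_1 = 7 − 6 = 1, and the invariant factors of ∂_1 are all 1, so H_0 = Z.
  H_1: rank ker ∂_1 − rank ∂_2 = (21 − 6) − 13 = 2, and the invariant factors of ∂_2 are all 1, so H_1 = Z^2.
  H_2: rank ker ∂_2 − rank ∂_3 = (14 − 13) − 0 = 1, and there is no ∂_3, so H_2 = Z.

As a check, the Euler characteristic is 7 − 21 + 14 = 0, which agrees with 1 − 2 + 1 = 0.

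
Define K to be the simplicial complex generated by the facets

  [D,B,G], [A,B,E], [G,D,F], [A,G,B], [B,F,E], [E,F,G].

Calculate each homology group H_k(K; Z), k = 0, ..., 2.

We work with the vertex ordering A < B < D < E < F < G. The simplices of K, each written with vertices in increasing order, are:

  0-simplices (6): A, B, D, E, F, G
  1-simplices (12): AB, AE, AG, BD, BE, BF, BG, DF, DG, EF, EG, FG
  2-simplices (6): ABE, ABG, BDG, BEF, DFG, EFG

so the chain groups are C_0 ≅ Z^6, C_1 ≅ Z^12, C_2 ≅ Z^6.

∂_1: C_1 → C_0 maps an edge to its endpoints' difference, ∂[p,q] = q − p. For instance
  ∂DG = G − D.
This gives a 6×12 integer matrix of rank 5; reducing to Smith normal form yields diagonal entries (1,1,1,1,1).

∂_2: C_2 → C_1 maps a triangle to the signed sum of its edges. For instance
  ∂ABE = BE − AE + AB,
  ∂EFG = FG − EG + EF.
The resulting 12×6 matrix has rank 6, and its Smith normal form has invariant factors (1,1,1,1,1,1).

Computing H_k = (kernel of ∂_k) / (image of ∂_{k+1}):

  H_0: rank C_0 − rank ∂_1 = 6 − 5 = 1, and the invariant factors of ∂_1 are all 1, so H_0 ≅ Z.
  H_1: rank ker ∂_1 − rank ∂_2 = (12 − 5) − 6 = 1, and the invariant factors of ∂_2 are all 1, so H_1 ≅ Z.
  H_2: rank ker ∂_2 − rank ∂_3 = (6 − 6) − 0 = 0, and there is no ∂_3, so H_2 ≅ 0.

H_0 = Z,  H_1 = Z,  H_2 = 0.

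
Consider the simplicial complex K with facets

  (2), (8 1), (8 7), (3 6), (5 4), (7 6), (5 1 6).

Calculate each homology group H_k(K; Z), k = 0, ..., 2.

H_0 = Z^2,  H_1 = Z,  H_2 = 0.

We work with the vertex ordering 1 < 2 < 3 < 4 < 5 < 6 < 7 < 8. The simplices of K, each written with vertices in increasing order, are:

  0-simplices (8): [1], [2], [3], [4], [5], [6], [7], [8]
  1-simplices (8): [1,5], [1,6], [1,8], [3,6], [4,5], [5,6], [6,7], [7,8]
  2-simplices (1): [1,5,6]

Hence C_0 ≅ Z^8, C_1 ≅ Z^8, C_2 ≅ Z^1.

The boundary map ∂_1: C_1 → C_0 maps an edge to its endpoints' difference, ∂[p,q] = q − p. For instance
  ∂[1,6] = [6] − [1].
As a 8×8 matrix over Z this has rank 6, with invariant factors (1,1,1,1,1,1).

Boundary ∂_2: C_2 → C_1 sends each 2-simplex [p,q,r] to [q,r] − [p,r] + [p,q]. For instance
  ∂[1,5,6] = [5,6] − [1,6] + [1,5].
The resulting 8×1 matrix has rank 1, and its Smith normal form has invariant factors (1).

Reading off H_k = ker ∂_k / im ∂_{k+1}:

  H_0: rank C_0 − rank ∂_1 = 8 − 6 = 2, and the invariant factors of ∂_1 are all 1, so H_0 = Z^2.
  H_1: rank ker ∂_1 − rank ∂_2 = (8 − 6) − 1 = 1, and the invariant factors of ∂_2 are all 1, so H_1 = Z.
  H_2: rank ker ∂_2 − rank ∂_3 = (1 − 1) − 0 = 0, and there is no ∂_3, so H_2 = 0.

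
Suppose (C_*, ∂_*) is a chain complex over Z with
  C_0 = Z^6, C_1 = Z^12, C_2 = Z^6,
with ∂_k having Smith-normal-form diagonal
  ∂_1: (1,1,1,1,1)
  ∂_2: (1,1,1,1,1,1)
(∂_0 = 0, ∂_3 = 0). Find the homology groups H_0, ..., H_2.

H_0 = Z,  H_1 = Z,  H_2 = 0.

H_0: b_0 = 6 − 0 − 5 = 1; torsion from ∂_1 factors > 1: none. So H_0 = Z.
H_1: b_1 = 12 − 5 − 6 = 1; torsion from ∂_2 factors > 1: none. So H_1 = Z.
H_2: b_2 = 6 − 6 − 0 = 0; torsion from ∂_3 factors > 1: none. So H_2 = 0.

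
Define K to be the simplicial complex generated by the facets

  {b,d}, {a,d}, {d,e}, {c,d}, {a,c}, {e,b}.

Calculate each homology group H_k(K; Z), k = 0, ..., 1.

H_0 = Z,  H_1 = Z^2.

Take the total order a < b < c < d < e on the vertex set. Then K (dimension 1) consists of the simplices:

  0-simplices (5): a, b, c, d, e
  1-simplices (6): ac, ad, bd, be, cd, de

giving chain groups C_0 ≅ Z^5, C_1 ≅ Z^6.

∂_1: C_1 → C_0 is given by ∂[p,q] = [q] − [p].
As a 5×6 matrix over Z this has rank 4, with invariant factors (1,1,1,1).

From H_k ≅ ker(∂_k) / im(∂_{k+1}) we obtain:

  H_0: rank C_0 − rank ∂_1 = 5 − 4 = 1, and the invariant factors of ∂_1 are all 1, so H_0 ≅ Z.
  H_1: rank ker ∂_1 − rank ∂_2 = (6 − 4) − 0 = 2, and there is no ∂_2, so H_1 ≅ Z^2.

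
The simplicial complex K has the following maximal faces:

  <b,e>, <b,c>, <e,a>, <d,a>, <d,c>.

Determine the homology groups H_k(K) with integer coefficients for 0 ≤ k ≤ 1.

Fix the vertex order a < b < c < d < e and write every simplex with vertices in increasing order. Then dim K = 1 and the simplices of K are:

  0-simplices (5): a, b, c, d, e
  1-simplices (5): ad, ae, bc, be, cd

giving chain groups C_0 ≅ Z^5, C_1 ≅ Z^5.

∂_1: C_1 → C_0 is given by ∂[p,q] = [q] − [p]. For instance
  ∂be = e − b.
The 5×5 boundary matrix has rank 4 and Smith normal form diag(1,1,1,1).

From H_k ≅ ker(∂_k) / im(∂_{k+1}) we obtain:

  H_0: rank C_0 − rank ∂_1 = 5 − 4 = 1, and the invariant factors of ∂_1 are all 1, so H_0 ≅ Z.
  H_1: rank ker ∂_1 − rank ∂_2 = (5 − 4) − 0 = 1, and there is no ∂_2, so H_1 ≅ Z.

(K is a triangulation of the circle S^1.)

H_0 ≅ Z,  H_1 ≅ Z.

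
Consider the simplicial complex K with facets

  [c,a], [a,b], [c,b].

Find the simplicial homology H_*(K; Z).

H_0 = Z,  H_1 = Z.

K has 3 vertices, 3 edges.
rank ∂_0 = 0, rank ∂_1 = 2 ⇒ b_0 = 3 − 0 − 2 = 1; all invariant factors of ∂_1 are 1 so no torsion. So H_0 = Z.
rank ∂_1 = 2, rank ∂_2 = 0 ⇒ b_1 = 3 − 2 − 0 = 1. So H_1 = Z.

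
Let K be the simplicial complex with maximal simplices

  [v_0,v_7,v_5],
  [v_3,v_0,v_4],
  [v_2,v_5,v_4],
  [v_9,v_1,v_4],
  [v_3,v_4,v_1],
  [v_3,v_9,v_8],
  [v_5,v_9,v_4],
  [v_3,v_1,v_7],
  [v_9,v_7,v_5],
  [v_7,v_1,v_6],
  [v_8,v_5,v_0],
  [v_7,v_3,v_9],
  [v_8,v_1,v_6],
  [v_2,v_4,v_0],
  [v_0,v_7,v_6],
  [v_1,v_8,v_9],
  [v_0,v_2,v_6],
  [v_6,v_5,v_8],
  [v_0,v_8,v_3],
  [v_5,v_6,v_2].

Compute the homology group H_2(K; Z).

Fix the vertex order v_0 < v_1 < v_2 < v_3 < v_4 < v_5 < v_6 < v_7 < v_8 < v_9 and write every simplex with vertices in increasing order. Then dim K = 2 and the simplices of K are:

  0-simplices (10): [v_0], [v_1], [v_2], [v_3], [v_4], [v_5], [v_6], [v_7], [v_8], [v_9]
  1-simplices (30): (30 of them)
  2-simplices (20): (20 of them)

giving chain groups C_0 ≅ Z^10, C_1 ≅ Z^30, C_2 ≅ Z^20.

∂_1: C_1 → C_0 is given by ∂[p,q] = [q] − [p]. For instance
  ∂[v_6,v_7] = [v_7] − [v_6].
The 10×30 boundary matrix has rank 9 and Smith normal form diag(1,1,1,1,1,1,1,1,1).

The boundary map ∂_2: C_2 → C_1 sends each 2-simplex [p,q,r] to [q,r] − [p,r] + [p,q]. For instance
  ∂[v_0,v_5,v_8] = [v_5,v_8] − [v_0,v_8] + [v_0,v_5],
  ∂[v_1,v_3,v_7] = [v_3,v_7] − [v_1,v_7] + [v_1,v_3].
This gives a 30×20 integer matrix of rank 20; reducing to Smith normal form yields diagonal entries (1,1,1,1,1,1,1,1,1,1,1,1,1,1,1,1,1,1,1,2).

From H_k ≅ ker(∂_k) / im(∂_{k+1}) we obtain:

  H_2: rank ker ∂_2 − rank ∂_3 = (20 − 20) − 0 = 0, and there is no ∂_3, so H_2 = 0.

H_2 = 0.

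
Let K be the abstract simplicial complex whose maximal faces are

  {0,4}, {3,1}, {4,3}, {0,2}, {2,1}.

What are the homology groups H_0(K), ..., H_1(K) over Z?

Order the vertices as 0 < 1 < 2 < 3 < 4. Listing each simplex with vertices in this order, K has dimension 1 with simplices:

  0-simplices (5): [0], [1], [2], [3], [4]
  1-simplices (5): [0,2], [0,4], [1,2], [1,3], [3,4]

so the chain groups are C_0 ≅ Z^5, C_1 ≅ Z^5.

The boundary map ∂_1: C_1 → C_0 sends each edge [p,q] (with p < q) to q − p.
The 5×5 boundary matrix has rank 4 and Smith normal form diag(1,1,1,1).

Now H_k = ker ∂_k / im ∂_{k+1}, so:

  H_0: rank C_0 − rank ∂_1 = 5 − 4 = 1, and the invariant factors of ∂_1 are all 1, so H_0 = Z.
  H_1: rank ker ∂_1 − rank ∂_2 = (5 − 4) − 0 = 1, and there is no ∂_2, so H_1 = Z.

As a check, the Euler characteristic is 5 − 5 = 0, which agrees with 1 − 1 = 0.
(K is a triangulation of the circle S^1.)

H_0 ≅ Z,  H_1 ≅ Z.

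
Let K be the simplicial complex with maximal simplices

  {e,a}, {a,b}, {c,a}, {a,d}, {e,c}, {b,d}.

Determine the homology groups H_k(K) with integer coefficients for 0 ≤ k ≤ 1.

H_0 = Z,  H_1 = Z^2.

K has 5 vertices, 6 edges.
rank ∂_0 = 0, rank ∂_1 = 4 ⇒ b_0 = 5 − 0 − 4 = 1; all invariant factors of ∂_1 are 1 so no torsion. So H_0 ≅ Z.
rank ∂_1 = 4, rank ∂_2 = 0 ⇒ b_1 = 6 − 4 − 0 = 2. So H_1 ≅ Z^2.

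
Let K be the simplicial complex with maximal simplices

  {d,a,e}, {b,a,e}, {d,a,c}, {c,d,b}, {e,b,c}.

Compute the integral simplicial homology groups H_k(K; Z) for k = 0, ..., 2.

Order the vertices as a < b < c < d < e. Listing each simplex with vertices in this order, K has dimension 2 with simplices:

  0-simplices (5): a, b, c, d, e
  1-simplices (10): ab, ac, ad, ae, bc, bd, be, cd, ce, de
  2-simplices (5): abe, acd, ade, bcd, bce

giving chain groups C_0 ≅ Z^5, C_1 ≅ Z^10, C_2 ≅ Z^5.

Boundary ∂_1: C_1 → C_0 maps an edge to its endpoints' difference, ∂[p,q] = q − p. For instance
  ∂ac = c − a.
The 5×10 boundary matrix has rank 4 and Smith normal form diag(1,1,1,1).

The boundary map ∂_2: C_2 → C_1 maps a triangle to the signed sum of its edges. For instance
  ∂bcd = cd − bd + bc,
  ∂ade = de − ae + ad.
This gives a 10×5 integer matrix of rank 5; reducing to Smith normal form yields diagonal entries (1,1,1,1,1).

Reading off H_k = ker ∂_k / im ∂_{k+1}:

  H_0: rank C_0 − rank ∂_1 = 5 − 4 = 1, and the invariant factors of ∂_1 are all 1, so H_0 ≅ Z.
  H_1: rank ker ∂_1 − rank ∂_2 = (10 − 4) − 5 = 1, and the invariant factors of ∂_2 are all 1, so H_1 ≅ Z.
  H_2: rank ker ∂_2 − rank ∂_3 = (5 − 5) − 0 = 0, and there is no ∂_3, so H_2 ≅ 0.

As a check, the Euler characteristic is 5 − 10 + 5 = 0, which agrees with 1 − 1 + 0 = 0.

H_0 ≅ Z,  H_1 ≅ Z,  H_2 = 0.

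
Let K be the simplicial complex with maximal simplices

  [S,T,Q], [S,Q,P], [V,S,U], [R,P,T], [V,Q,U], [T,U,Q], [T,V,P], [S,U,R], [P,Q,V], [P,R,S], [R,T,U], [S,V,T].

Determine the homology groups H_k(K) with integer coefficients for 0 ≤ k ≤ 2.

H_0 = Z,  H_1 = Z/2,  H_2 = 0.

We work with the vertex ordering P < Q < R < S < T < U < V. The simplices of K, each written with vertices in increasing order, are:

  0-simplices (7): P, Q, R, S, T, U, V
  1-simplices (18): PQ, PR, PS, PT, PV, QS, QT, QU, QV, RS, RT, RU, ST, SU, SV, TU, TV, UV
  2-simplices (12): PQS, PQV, PRS, PRT, PTV, QST, QTU, QUV, RSU, RTU, STV, SUV

Hence C_0 ≅ Z^7, C_1 ≅ Z^18, C_2 ≅ Z^12.

∂_1: C_1 → C_0 sends each edge [p,q] (with p < q) to q − p. For instance
  ∂QS = S − Q.
The resulting 7×18 matrix has rank 6, and its Smith normal form has invariant factors (1,1,1,1,1,1).

The boundary map ∂_2: C_2 → C_1 acts by ∂[p,q,r] = [q,r] − [p,r] + [p,q]. For instance
  ∂PQS = QS − PS + PQ,
  ∂RTU = TU − RU + RT.
The 18×12 boundary matrix has rank 12 and Smith normal form diag(1,1,1,1,1,1,1,1,1,1,1,2).

Now H_k = ker ∂_k / im ∂_{k+1}, so:

  H_0: rank C_0 − rank ∂_1 = 7 − 6 = 1, and the invariant factors of ∂_1 are all 1, so H_0 ≅ Z.
  H_1: rank ker ∂_1 − rank ∂_2 = (18 − 6) − 12 = 0, and ∂_2 has invariant factor 2 > 1, so H_1 ≅ Z/2.
  H_2: rank ker ∂_2 − rank ∂_3 = (12 − 12) − 0 = 0, and there is no ∂_3, so H_2 ≅ 0.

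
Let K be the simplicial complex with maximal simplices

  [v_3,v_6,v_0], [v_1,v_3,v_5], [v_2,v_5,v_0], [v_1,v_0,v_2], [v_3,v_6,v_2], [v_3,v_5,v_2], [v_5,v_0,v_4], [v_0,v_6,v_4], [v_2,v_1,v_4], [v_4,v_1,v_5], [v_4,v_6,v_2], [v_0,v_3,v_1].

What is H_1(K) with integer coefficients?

We work with the vertex ordering v_0 < v_1 < v_2 < v_3 < v_4 < v_5 < v_6. The simplices of K, each written with vertices in increasing order, are:

  0-simplices (7): [v_0], [v_1], [v_2], [v_3], [v_4], [v_5], [v_6]
  1-simplices (18): (18 of them)
  2-simplices (12): (12 of them)

Hence C_0 ≅ Z^7, C_1 ≅ Z^18, C_2 ≅ Z^12.

Boundary ∂_1: C_1 → C_0 sends each edge [p,q] (with p < q) to q − p.
As a 7×18 matrix over Z this has rank 6, with invariant factors (1,1,1,1,1,1).

The boundary map ∂_2: C_2 → C_1 acts by ∂[p,q,r] = [q,r] − [p,r] + [p,q]. For instance
  ∂[v_1,v_4,v_5] = [v_4,v_5] − [v_1,v_5] + [v_1,v_4],
  ∂[v_0,v_4,v_5] = [v_4,v_5] − [v_0,v_5] + [v_0,v_4].
As a 18×12 matrix over Z this has rank 12, with invariant factors (1,1,1,1,1,1,1,1,1,1,1,2).

From H_k ≅ ker(∂_k) / im(∂_{k+1}) we obtain:

  H_1: rank ker ∂_1 − rank ∂_2 = (18 − 6) − 12 = 0, and ∂_2 has invariant factor 2 > 1, so H_1 ≅ Z_2.

(K is a triangulation of the real projective plane RP^2.)

H_1 = Z_2.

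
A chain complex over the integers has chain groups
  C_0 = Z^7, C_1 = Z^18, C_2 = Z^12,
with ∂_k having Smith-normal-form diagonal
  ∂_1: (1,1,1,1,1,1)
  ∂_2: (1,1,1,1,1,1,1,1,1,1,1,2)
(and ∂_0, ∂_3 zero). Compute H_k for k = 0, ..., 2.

H_0 = Z,  H_1 = Z_2,  H_2 = 0.

H_0: b_0 = 7 − 0 − 6 = 1; torsion from ∂_1 factors > 1: none. So H_0 = Z.
H_1: b_1 = 18 − 6 − 12 = 0; torsion from ∂_2 factors > 1: [2]. So H_1 = Z_2.
H_2: b_2 = 12 − 12 − 0 = 0; torsion from ∂_3 factors > 1: none. So H_2 = 0.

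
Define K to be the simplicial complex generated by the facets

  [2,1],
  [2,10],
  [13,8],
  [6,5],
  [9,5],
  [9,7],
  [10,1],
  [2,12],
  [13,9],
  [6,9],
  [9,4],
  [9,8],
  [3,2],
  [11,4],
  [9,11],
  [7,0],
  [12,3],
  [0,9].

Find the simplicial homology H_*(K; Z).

H_0 = Z^2,  H_1 = Z^6.

We work with the vertex ordering 0 < 1 < 2 < 3 < 4 < 5 < 6 < 7 < 8 < 9 < 10 < 11 < 12 < 13. The simplices of K, each written with vertices in increasing order, are:

  0-simplices (14): [0], [1], [2], [3], [4], [5], [6], [7], [8], [9], [10], [11], [12], [13]
  1-simplices (18): [0,7], [0,9], [1,2], [1,10], [2,3], [2,10], [2,12], [3,12], [4,9], [4,11], [5,6], [5,9], [6,9], [7,9], [8,9], [8,13], [9,11], [9,13]

Hence C_0 ≅ Z^14, C_1 ≅ Z^18.

∂_1: C_1 → C_0 sends each edge [p,q] (with p < q) to q − p. For instance
  ∂[2,3] = [3] − [2].
This gives a 14×18 integer matrix of rank 12; reducing to Smith normal form yields diagonal entries (1,1,1,1,1,1,1,1,1,1,1,1).

From H_k ≅ ker(∂_k) / im(∂_{k+1}) we obtain:

  H_0: rank C_0 − rank ∂_1 = 14 − 12 = 2, and the invariant factors of ∂_1 are all 1, so H_0 ≅ Z^2.
  H_1: rank ker ∂_1 − rank ∂_2 = (18 − 12) − 0 = 6, and there is no ∂_2, so H_1 ≅ Z^6.

(K is a triangulation of the disjoint union of a wedge of 4 circles and a wedge of 2 circles.)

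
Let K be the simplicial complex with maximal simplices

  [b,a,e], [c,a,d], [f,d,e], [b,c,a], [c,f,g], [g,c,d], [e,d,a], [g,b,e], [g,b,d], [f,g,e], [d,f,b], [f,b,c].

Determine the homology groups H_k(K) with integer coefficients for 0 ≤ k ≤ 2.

H_0 = Z,  H_1 = Z/2,  H_2 = 0.

Order the vertices as a < b < c < d < e < f < g. Listing each simplex with vertices in this order, K has dimension 2 with simplices:

  0-simplices (7): a, b, c, d, e, f, g
  1-simplices (18): ab, ac, ad, ae, bc, bd, be, bf, bg, cd, cf, cg, de, df, dg, ef, eg, fg
  2-simplices (12): abc, abe, acd, ade, bcf, bdf, bdg, beg, cdg, cfg, def, efg

so the chain groups are C_0 ≅ Z^7, C_1 ≅ Z^18, C_2 ≅ Z^12.

The boundary map ∂_1: C_1 → C_0 is given by ∂[p,q] = [q] − [p].
The resulting 7×18 matrix has rank 6, and its Smith normal form has invariant factors (1,1,1,1,1,1).

∂_2: C_2 → C_1 acts by ∂[p,q,r] = [q,r] − [p,r] + [p,q]. For instance
  ∂acd = cd − ad + ac,
  ∂efg = fg − eg + ef.
As a 18×12 matrix over Z this has rank 12, with invariant factors (1,1,1,1,1,1,1,1,1,1,1,2).

Reading off H_k = ker ∂_k / im ∂_{k+1}:

  H_0: rank C_0 − rank ∂_1 = 7 − 6 = 1, and the invariant factors of ∂_1 are all 1, so H_0 = Z.
  H_1: rank ker ∂_1 − rank ∂_2 = (18 − 6) − 12 = 0, and ∂_2 has invariant factor 2 > 1, so H_1 = Z/2.
  H_2: rank ker ∂_2 − rank ∂_3 = (12 − 12) − 0 = 0, and there is no ∂_3, so H_2 = 0.

(K is a triangulation of the real projective plane RP^2.)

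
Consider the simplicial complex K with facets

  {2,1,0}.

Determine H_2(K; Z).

H_2 = 0.

K has 3 vertices, 3 edges, 1 triangle.
rank ∂_2 = 1, rank ∂_3 = 0 ⇒ b_2 = 1 − 1 − 0 = 0. So H_2 = 0.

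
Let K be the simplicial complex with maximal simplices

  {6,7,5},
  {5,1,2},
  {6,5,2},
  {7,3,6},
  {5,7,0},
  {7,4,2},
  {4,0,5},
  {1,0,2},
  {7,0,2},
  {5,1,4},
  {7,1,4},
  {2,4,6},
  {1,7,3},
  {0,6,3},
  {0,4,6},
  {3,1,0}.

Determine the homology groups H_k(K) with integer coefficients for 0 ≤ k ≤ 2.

K has 8 vertices, 24 edges, 16 triangles.
rank ∂_0 = 0, rank ∂_1 = 7 ⇒ b_0 = 8 − 0 − 7 = 1; all invariant factors of ∂_1 are 1 so no torsion. So H_0 = Z.
rank ∂_1 = 7, rank ∂_2 = 15 ⇒ b_1 = 24 − 7 − 15 = 2; all invariant factors of ∂_2 are 1 so no torsion. So H_1 = Z^2.
rank ∂_2 = 15, rank ∂_3 = 0 ⇒ b_2 = 16 − 15 − 0 = 1. So H_2 = Z.

H_0 = Z,  H_1 = Z^2,  H_2 = Z.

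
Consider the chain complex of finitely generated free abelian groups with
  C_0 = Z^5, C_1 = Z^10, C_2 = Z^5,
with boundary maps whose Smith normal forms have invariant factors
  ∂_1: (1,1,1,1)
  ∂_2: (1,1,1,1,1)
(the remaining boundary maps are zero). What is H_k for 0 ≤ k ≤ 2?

H_0 = Z,  H_1 = Z,  H_2 = 0.

H_0: b_0 = 5 − 0 − 4 = 1; torsion from ∂_1 factors > 1: none. So H_0 = Z.
H_1: b_1 = 10 − 4 − 5 = 1; torsion from ∂_2 factors > 1: none. So H_1 = Z.
H_2: b_2 = 5 − 5 − 0 = 0; torsion from ∂_3 factors > 1: none. So H_2 = 0.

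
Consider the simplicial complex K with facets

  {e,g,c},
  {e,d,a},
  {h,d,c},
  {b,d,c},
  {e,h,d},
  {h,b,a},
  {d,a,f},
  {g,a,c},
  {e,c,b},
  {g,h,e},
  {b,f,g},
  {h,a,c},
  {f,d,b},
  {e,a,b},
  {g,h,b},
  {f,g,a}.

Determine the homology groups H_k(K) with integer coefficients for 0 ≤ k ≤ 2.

Order the vertices as a < b < c < d < e < f < g < h. Listing each simplex with vertices in this order, K has dimension 2 with simplices:

  0-simplices (8): a, b, c, d, e, f, g, h
  1-simplices (24): ab, ac, ad, ae, af, ag, ah, bc, bd, be, bf, bg, bh, cd, ce, cg, ch, de, df, dh, eg, eh, fg, gh
  2-simplices (16): abe, abh, acg, ach, ade, adf, afg, bcd, bce, bdf, bfg, bgh, cdh, ceg, deh, egh

Hence C_0 ≅ Z^8, C_1 ≅ Z^24, C_2 ≅ Z^16.

Boundary ∂_1: C_1 → C_0 sends each edge [p,q] (with p < q) to q − p. For instance
  ∂be = e − b.
The resulting 8×24 matrix has rank 7, and its Smith normal form has invariant factors (1,1,1,1,1,1,1).

∂_2: C_2 → C_1 sends each 2-simplex [p,q,r] to [q,r] − [p,r] + [p,q]. For instance
  ∂abh = bh − ah + ab,
  ∂ceg = eg − cg + ce.
As a 24×16 matrix over Z this has rank 15, with invariant factors (1,1,1,1,1,1,1,1,1,1,1,1,1,1,1).

Reading off H_k = ker ∂_k / im ∂_{k+1}:

  H_0: rank C_0 − rank ∂_1 = 8 − 7 = 1, and the invariant factors of ∂_1 are all 1, so H_0 ≅ Z.
  H_1: rank ker ∂_1 − rank ∂_2 = (24 − 7) − 15 = 2, and the invariant factors of ∂_2 are all 1, so H_1 ≅ Z^2.
  H_2: rank ker ∂_2 − rank ∂_3 = (16 − 15) − 0 = 1, and there is no ∂_3, so H_2 ≅ Z.

(K is a triangulation of the torus T^2.)

H_0 ≅ Z,  H_1 ≅ Z^2,  H_2 ≅ Z.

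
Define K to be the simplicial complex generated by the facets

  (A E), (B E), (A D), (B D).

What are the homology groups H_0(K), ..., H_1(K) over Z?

Take the total order A < B < D < E on the vertex set. Then K (dimension 1) consists of the simplices:

  0-simplices (4): A, B, D, E
  1-simplices (4): AD, AE, BD, BE

giving chain groups C_0 ≅ Z^4, C_1 ≅ Z^4.

Boundary ∂_1: C_1 → C_0 is given by ∂[p,q] = [q] − [p].
This gives a 4×4 integer matrix of rank 3; reducing to Smith normal form yields diagonal entries (1,1,1).

Reading off H_k = ker ∂_k / im ∂_{k+1}:

  H_0: rank C_0 − rank ∂_1 = 4 − 3 = 1, and the invariant factors of ∂_1 are all 1, so H_0 ≅ Z.
  H_1: rank ker ∂_1 − rank ∂_2 = (4 − 3) − 0 = 1, and there is no ∂_2, so H_1 ≅ Z.

(K is a triangulation of the circle S^1.)

H_0 ≅ Z,  H_1 ≅ Z.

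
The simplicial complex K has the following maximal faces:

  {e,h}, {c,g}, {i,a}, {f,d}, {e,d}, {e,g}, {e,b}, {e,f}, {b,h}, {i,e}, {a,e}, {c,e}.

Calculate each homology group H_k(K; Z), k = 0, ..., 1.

We work with the vertex ordering a < b < c < d < e < f < g < h < i. The simplices of K, each written with vertices in increasing order, are:

  0-simplices (9): a, b, c, d, e, f, g, h, i
  1-simplices (12): ae, ai, be, bh, ce, cg, de, df, ef, eg, eh, ei

Hence C_0 ≅ Z^9, C_1 ≅ Z^12.

∂_1: C_1 → C_0 sends each edge [p,q] (with p < q) to q − p.
As a 9×12 matrix over Z this has rank 8, with invariant factors (1,1,1,1,1,1,1,1).

Now H_k = ker ∂_k / im ∂_{k+1}, so:

  H_0: rank C_0 − rank ∂_1 = 9 − 8 = 1, and the invariant factors of ∂_1 are all 1, so H_0 = Z.
  H_1: rank ker ∂_1 − rank ∂_2 = (12 − 8) − 0 = 4, and there is no ∂_2, so H_1 = Z^4.

H_0 = Z,  H_1 = Z^4.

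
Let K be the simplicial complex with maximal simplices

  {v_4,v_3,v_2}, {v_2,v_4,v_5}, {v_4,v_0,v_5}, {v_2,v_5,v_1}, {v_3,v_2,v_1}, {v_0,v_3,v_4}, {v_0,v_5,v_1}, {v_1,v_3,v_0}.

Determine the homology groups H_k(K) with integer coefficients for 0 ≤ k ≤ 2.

H_0 = Z,  H_1 = 0,  H_2 = Z.

Take the total order v_0 < v_1 < v_2 < v_3 < v_4 < v_5 on the vertex set. Then K (dimension 2) consists of the simplices:

  0-simplices (6): [v_0], [v_1], [v_2], [v_3], [v_4], [v_5]
  1-simplices (12): [v_0,v_1], [v_0,v_3], [v_0,v_4], [v_0,v_5], [v_1,v_2], [v_1,v_3], [v_1,v_5], [v_2,v_3], [v_2,v_4], [v_2,v_5], [v_3,v_4], [v_4,v_5]
  2-simplices (8): [v_0,v_1,v_3], [v_0,v_1,v_5], [v_0,v_3,v_4], [v_0,v_4,v_5], [v_1,v_2,v_3], [v_1,v_2,v_5], [v_2,v_3,v_4], [v_2,v_4,v_5]

so the chain groups are C_0 ≅ Z^6, C_1 ≅ Z^12, C_2 ≅ Z^8.

Boundary ∂_1: C_1 → C_0 sends each edge [p,q] (with p < q) to q − p. For instance
  ∂[v_0,v_4] = [v_4] − [v_0].
As a 6×12 matrix over Z this has rank 5, with invariant factors (1,1,1,1,1).

∂_2: C_2 → C_1 acts by ∂[p,q,r] = [q,r] − [p,r] + [p,q]. For instance
  ∂[v_0,v_1,v_5] = [v_1,v_5] − [v_0,v_5] + [v_0,v_1],
  ∂[v_1,v_2,v_5] = [v_2,v_5] − [v_1,v_5] + [v_1,v_2].
This gives a 12×8 integer matrix of rank 7; reducing to Smith normal form yields diagonal entries (1,1,1,1,1,1,1).

Computing H_k = (kernel of ∂_k) / (image of ∂_{k+1}):

  H_0: rank C_0 − rank ∂_1 = 6 − 5 = 1, and the invariant factors of ∂_1 are all 1, so H_0 = Z.
  H_1: rank ker ∂_1 − rank ∂_2 = (12 − 5) − 7 = 0, and the invariant factors of ∂_2 are all 1, so H_1 = 0.
  H_2: rank ker ∂_2 − rank ∂_3 = (8 − 7) − 0 = 1, and there is no ∂_3, so H_2 = Z.

As a check, the Euler characteristic is 6 − 12 + 8 = 2, which agrees with 1 − 0 + 1 = 2.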